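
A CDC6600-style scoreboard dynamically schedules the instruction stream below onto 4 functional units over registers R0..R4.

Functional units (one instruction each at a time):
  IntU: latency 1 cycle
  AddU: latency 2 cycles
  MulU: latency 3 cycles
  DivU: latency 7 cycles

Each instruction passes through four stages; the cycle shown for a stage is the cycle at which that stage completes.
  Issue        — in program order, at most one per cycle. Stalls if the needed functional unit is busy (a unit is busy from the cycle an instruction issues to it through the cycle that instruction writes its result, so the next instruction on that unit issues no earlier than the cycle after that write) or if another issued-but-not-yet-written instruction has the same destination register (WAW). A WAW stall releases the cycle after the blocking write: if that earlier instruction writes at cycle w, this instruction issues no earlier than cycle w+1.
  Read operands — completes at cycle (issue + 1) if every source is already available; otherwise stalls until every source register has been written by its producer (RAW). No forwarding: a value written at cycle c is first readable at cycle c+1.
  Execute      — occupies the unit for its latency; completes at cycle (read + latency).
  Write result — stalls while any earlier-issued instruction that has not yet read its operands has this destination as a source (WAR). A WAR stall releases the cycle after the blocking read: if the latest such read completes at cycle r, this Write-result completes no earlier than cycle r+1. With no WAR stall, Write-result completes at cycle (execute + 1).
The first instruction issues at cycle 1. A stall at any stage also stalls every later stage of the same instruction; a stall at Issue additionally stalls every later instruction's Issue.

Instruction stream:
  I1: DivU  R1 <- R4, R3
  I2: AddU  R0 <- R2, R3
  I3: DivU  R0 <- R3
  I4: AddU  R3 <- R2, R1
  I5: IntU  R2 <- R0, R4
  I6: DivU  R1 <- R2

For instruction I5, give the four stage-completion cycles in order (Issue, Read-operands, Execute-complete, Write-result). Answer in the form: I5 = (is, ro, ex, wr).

I5 = (13, 21, 22, 23)

c1: I1 dispatched to DivU
c2: I1 operands ready; I2 dispatched to AddU
c3: I2 operands ready
c5: I2 complete
c6: R0←I2
c9: I1 complete
c10: R1←I1
c11: I3 dispatched to DivU
c12: I3 operands ready; I4 dispatched to AddU
c13: I4 operands ready; I5 dispatched to IntU
c15: I4 complete
c16: R3←I4
c19: I3 complete
c20: R0←I3
c21: I5 operands ready; I6 dispatched to DivU
c22: I5 complete
c23: R2←I5
c24: I6 operands ready
c31: I6 complete
c32: R1←I6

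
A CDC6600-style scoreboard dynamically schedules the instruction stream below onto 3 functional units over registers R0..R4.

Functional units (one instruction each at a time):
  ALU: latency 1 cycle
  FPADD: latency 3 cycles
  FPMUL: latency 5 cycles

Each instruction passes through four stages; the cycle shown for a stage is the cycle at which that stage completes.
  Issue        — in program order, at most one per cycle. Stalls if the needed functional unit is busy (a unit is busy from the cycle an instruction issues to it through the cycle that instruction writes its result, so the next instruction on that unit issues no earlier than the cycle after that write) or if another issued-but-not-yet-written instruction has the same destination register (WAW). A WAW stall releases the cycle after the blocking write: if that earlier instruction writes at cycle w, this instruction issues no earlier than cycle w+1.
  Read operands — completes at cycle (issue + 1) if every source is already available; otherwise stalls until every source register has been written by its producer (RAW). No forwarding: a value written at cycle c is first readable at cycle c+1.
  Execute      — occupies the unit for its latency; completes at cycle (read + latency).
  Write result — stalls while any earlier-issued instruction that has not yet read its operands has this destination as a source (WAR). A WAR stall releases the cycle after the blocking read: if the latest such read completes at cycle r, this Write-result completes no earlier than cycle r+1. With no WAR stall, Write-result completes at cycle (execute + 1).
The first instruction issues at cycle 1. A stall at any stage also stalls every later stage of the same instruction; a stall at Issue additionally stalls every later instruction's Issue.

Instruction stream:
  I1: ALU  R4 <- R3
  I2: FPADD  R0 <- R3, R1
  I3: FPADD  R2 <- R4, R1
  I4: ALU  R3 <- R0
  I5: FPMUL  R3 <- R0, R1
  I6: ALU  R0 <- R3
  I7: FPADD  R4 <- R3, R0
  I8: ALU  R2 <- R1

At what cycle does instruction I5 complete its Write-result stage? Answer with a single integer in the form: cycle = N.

[1] I1→ALU
[2] I1 RO | I2→FPADD
[3] I1 EX | I2 RO
[4] I1 WR R4
[6] I2 EX
[7] I2 WR R0
[8] I3→FPADD
[9] I3 RO | I4→ALU
[10] I4 RO
[11] I4 EX
[12] I3 EX | I4 WR R3
[13] I3 WR R2 | I5→FPMUL
[14] I5 RO | I6→ALU
[15] I7→FPADD
[19] I5 EX
[20] I5 WR R3
[21] I6 RO
[22] I6 EX
[23] I6 WR R0
[24] I7 RO | I8→ALU
[25] I8 RO
[26] I8 EX
[27] I7 EX | I8 WR R2
[28] I7 WR R4

cycle = 20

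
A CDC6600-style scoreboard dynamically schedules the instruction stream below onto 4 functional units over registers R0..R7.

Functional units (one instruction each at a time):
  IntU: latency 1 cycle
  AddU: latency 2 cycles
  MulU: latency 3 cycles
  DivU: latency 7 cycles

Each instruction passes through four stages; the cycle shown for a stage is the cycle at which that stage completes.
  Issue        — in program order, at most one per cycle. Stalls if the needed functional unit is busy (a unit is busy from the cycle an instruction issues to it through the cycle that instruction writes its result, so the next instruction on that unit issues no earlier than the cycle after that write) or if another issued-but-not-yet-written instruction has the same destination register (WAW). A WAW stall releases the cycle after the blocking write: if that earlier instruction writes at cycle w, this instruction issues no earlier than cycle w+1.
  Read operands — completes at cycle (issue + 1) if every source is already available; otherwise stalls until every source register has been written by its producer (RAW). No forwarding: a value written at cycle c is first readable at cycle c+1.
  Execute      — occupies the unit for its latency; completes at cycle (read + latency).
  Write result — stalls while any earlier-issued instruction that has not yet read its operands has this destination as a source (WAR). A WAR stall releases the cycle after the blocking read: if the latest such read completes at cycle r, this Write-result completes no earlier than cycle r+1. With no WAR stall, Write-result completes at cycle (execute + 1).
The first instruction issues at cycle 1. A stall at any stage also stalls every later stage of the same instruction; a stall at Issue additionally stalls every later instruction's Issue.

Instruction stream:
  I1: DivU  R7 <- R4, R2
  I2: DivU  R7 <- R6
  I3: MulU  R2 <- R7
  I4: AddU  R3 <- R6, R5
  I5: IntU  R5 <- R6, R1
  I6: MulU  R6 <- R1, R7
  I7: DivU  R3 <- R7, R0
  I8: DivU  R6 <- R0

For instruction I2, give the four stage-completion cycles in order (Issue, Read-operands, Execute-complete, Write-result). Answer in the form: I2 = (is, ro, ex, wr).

cycle 1: I1 dispatched to DivU
cycle 2: I1 operands ready
cycle 9: I1 complete
cycle 10: R7←I1
cycle 11: I2 dispatched to DivU
cycle 12: I2 operands ready; I3 dispatched to MulU
cycle 13: I4 dispatched to AddU
cycle 14: I4 operands ready; I5 dispatched to IntU
cycle 15: I5 operands ready
cycle 16: I4 complete; I5 complete
cycle 17: R3←I4; R5←I5
cycle 19: I2 complete
cycle 20: R7←I2
cycle 21: I3 operands ready
cycle 24: I3 complete
cycle 25: R2←I3
cycle 26: I6 dispatched to MulU
cycle 27: I6 operands ready; I7 dispatched to DivU
cycle 28: I7 operands ready
cycle 30: I6 complete
cycle 31: R6←I6
cycle 35: I7 complete
cycle 36: R3←I7
cycle 37: I8 dispatched to DivU
cycle 38: I8 operands ready
cycle 45: I8 complete
cycle 46: R6←I8

I2 = (11, 12, 19, 20)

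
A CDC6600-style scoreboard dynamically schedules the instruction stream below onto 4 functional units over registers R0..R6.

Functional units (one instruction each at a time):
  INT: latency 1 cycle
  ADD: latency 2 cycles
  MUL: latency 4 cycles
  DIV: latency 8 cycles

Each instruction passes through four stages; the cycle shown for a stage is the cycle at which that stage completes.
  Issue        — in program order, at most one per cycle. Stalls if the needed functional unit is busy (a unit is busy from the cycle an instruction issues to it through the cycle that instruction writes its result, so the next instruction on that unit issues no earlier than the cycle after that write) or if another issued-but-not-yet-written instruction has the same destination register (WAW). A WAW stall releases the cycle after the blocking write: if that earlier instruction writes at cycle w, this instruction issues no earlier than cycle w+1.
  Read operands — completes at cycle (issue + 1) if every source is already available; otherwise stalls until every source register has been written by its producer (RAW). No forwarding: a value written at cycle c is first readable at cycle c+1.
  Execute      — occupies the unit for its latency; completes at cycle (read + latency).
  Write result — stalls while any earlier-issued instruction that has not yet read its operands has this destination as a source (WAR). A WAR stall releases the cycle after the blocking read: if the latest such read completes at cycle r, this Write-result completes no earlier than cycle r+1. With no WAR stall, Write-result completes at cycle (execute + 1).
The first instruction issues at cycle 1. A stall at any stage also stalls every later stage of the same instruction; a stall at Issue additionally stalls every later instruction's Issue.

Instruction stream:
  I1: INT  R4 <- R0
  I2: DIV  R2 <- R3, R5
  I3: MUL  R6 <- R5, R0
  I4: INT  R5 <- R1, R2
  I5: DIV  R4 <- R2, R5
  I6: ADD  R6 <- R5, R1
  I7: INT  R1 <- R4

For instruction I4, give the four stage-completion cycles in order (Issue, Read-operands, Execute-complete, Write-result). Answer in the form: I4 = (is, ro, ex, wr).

t=1  I1 issues→INT
t=2  I1 reads · I2 issues→DIV
t=3  I1 exec-done · I2 reads · I3 issues→MUL
t=4  I1 writes R4 · I3 reads
t=5  I4 issues→INT
t=8  I3 exec-done
t=9  I3 writes R6
t=11  I2 exec-done
t=12  I2 writes R2
t=13  I4 reads · I5 issues→DIV
t=14  I4 exec-done · I6 issues→ADD
t=15  I4 writes R5
t=16  I5 reads · I6 reads · I7 issues→INT
t=18  I6 exec-done
t=19  I6 writes R6
t=24  I5 exec-done
t=25  I5 writes R4
t=26  I7 reads
t=27  I7 exec-done
t=28  I7 writes R1

I4 = (5, 13, 14, 15)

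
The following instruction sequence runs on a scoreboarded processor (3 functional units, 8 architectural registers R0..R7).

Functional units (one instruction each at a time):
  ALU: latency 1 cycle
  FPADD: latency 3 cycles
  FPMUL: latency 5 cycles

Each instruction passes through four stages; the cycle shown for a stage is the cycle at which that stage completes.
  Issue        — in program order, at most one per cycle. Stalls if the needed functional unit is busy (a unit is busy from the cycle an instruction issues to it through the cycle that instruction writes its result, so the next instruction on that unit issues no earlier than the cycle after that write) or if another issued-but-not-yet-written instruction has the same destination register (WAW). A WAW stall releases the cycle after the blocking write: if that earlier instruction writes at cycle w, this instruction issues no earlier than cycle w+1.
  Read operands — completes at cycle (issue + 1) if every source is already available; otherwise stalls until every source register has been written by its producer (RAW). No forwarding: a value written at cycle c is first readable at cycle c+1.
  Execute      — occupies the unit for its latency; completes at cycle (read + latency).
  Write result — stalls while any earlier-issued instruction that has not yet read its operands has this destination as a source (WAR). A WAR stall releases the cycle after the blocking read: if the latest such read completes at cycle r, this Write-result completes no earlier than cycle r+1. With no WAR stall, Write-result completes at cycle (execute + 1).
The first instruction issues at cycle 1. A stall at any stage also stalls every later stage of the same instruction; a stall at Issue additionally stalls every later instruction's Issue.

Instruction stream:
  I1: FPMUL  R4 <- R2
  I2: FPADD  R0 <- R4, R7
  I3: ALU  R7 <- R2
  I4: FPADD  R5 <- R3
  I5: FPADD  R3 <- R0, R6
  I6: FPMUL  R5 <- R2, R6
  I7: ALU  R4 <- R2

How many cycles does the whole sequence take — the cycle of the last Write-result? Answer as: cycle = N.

cycle 1: I1→FPMUL
cycle 2: I1 RO, I2→FPADD
cycle 3: I3→ALU
cycle 4: I3 RO
cycle 5: I3 EX
cycle 7: I1 EX
cycle 8: I1 WR R4
cycle 9: I2 RO
cycle 10: I3 WR R7
cycle 12: I2 EX
cycle 13: I2 WR R0
cycle 14: I4→FPADD
cycle 15: I4 RO
cycle 18: I4 EX
cycle 19: I4 WR R5
cycle 20: I5→FPADD
cycle 21: I5 RO, I6→FPMUL
cycle 22: I6 RO, I7→ALU
cycle 23: I7 RO
cycle 24: I5 EX, I7 EX
cycle 25: I5 WR R3, I7 WR R4
cycle 27: I6 EX
cycle 28: I6 WR R5

cycle = 28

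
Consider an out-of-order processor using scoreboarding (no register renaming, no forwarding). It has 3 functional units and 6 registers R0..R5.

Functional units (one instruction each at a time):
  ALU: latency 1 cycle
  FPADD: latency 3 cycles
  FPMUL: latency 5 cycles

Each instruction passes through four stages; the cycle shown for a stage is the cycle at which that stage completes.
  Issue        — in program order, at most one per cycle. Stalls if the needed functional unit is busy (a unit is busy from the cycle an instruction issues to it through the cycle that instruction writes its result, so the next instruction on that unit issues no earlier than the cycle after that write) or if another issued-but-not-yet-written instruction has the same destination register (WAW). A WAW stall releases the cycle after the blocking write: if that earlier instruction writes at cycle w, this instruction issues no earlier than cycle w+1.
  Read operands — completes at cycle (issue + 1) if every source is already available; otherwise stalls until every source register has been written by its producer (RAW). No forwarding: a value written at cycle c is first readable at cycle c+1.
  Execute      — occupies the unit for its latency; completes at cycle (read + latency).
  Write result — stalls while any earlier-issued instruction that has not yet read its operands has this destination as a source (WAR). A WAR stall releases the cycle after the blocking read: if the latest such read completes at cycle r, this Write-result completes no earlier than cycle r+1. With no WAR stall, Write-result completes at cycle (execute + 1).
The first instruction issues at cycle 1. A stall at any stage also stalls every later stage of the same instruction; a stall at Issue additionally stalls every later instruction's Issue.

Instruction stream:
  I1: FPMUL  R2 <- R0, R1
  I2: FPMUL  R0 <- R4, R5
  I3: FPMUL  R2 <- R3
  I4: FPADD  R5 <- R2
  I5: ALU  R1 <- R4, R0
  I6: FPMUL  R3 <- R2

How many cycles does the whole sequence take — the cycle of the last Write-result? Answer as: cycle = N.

c1: issue I1 (FPMUL)
c2: I1 read-ops
c7: I1 finished on FPMUL
c8: I1→R2
c9: issue I2 (FPMUL)
c10: I2 read-ops
c15: I2 finished on FPMUL
c16: I2→R0
c17: issue I3 (FPMUL)
c18: I3 read-ops; issue I4 (FPADD)
c19: issue I5 (ALU)
c20: I5 read-ops
c21: I5 finished on ALU
c22: I5→R1
c23: I3 finished on FPMUL
c24: I3→R2
c25: I4 read-ops; issue I6 (FPMUL)
c26: I6 read-ops
c28: I4 finished on FPADD
c29: I4→R5
c31: I6 finished on FPMUL
c32: I6→R3

cycle = 32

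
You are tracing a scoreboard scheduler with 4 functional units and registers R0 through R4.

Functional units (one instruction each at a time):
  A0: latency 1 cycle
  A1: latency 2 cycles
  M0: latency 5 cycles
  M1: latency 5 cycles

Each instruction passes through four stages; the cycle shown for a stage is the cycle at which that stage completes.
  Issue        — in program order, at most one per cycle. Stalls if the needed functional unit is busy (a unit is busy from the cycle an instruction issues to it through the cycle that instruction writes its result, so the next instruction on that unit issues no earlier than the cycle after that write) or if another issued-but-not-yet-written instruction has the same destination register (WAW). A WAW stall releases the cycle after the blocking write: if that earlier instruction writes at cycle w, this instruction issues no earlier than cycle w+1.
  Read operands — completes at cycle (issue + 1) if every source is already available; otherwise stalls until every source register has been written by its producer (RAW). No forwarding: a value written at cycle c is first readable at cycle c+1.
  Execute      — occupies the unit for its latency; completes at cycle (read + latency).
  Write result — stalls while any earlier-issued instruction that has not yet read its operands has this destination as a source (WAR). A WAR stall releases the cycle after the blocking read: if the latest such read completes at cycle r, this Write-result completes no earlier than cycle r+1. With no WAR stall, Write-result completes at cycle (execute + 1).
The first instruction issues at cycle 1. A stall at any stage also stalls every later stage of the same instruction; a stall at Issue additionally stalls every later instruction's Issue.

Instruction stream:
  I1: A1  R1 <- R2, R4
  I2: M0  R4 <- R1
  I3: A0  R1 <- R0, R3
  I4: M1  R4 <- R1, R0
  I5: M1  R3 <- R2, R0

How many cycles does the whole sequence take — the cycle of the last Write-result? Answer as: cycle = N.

cycle = 28

t=1  I1 dispatched to A1
t=2  I1 operands ready; I2 dispatched to M0
t=4  I1 complete
t=5  R1←I1
t=6  I2 operands ready; I3 dispatched to A0
t=7  I3 operands ready
t=8  I3 complete
t=9  R1←I3
t=11  I2 complete
t=12  R4←I2
t=13  I4 dispatched to M1
t=14  I4 operands ready
t=19  I4 complete
t=20  R4←I4
t=21  I5 dispatched to M1
t=22  I5 operands ready
t=27  I5 complete
t=28  R3←I5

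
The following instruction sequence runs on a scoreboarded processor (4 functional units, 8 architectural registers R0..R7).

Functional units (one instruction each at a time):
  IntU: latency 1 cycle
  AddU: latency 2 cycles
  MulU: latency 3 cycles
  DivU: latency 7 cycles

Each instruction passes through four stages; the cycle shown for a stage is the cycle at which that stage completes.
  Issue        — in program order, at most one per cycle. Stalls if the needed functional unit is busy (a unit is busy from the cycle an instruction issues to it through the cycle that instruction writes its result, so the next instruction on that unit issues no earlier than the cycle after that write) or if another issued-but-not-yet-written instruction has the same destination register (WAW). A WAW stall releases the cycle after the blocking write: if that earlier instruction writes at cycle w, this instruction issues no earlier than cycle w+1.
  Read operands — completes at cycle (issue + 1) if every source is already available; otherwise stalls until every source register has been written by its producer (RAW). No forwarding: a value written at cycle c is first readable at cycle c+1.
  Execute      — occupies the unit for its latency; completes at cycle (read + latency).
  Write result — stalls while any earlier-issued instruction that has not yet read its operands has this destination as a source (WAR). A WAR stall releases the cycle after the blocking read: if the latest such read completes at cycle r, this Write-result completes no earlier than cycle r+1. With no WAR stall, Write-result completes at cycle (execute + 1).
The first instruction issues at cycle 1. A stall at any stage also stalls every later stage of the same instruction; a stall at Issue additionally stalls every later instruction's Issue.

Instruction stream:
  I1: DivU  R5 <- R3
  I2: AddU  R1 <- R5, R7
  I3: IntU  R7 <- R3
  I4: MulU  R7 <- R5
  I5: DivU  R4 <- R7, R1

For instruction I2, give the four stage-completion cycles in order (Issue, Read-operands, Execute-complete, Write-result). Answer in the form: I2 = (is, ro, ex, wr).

t=1  I1 dispatched to DivU
t=2  I1 operands ready · I2 dispatched to AddU
t=3  I3 dispatched to IntU
t=4  I3 operands ready
t=5  I3 complete
t=9  I1 complete
t=10  R5←I1
t=11  I2 operands ready
t=12  R7←I3
t=13  I2 complete · I4 dispatched to MulU
t=14  R1←I2 · I4 operands ready · I5 dispatched to DivU
t=17  I4 complete
t=18  R7←I4
t=19  I5 operands ready
t=26  I5 complete
t=27  R4←I5

I2 = (2, 11, 13, 14)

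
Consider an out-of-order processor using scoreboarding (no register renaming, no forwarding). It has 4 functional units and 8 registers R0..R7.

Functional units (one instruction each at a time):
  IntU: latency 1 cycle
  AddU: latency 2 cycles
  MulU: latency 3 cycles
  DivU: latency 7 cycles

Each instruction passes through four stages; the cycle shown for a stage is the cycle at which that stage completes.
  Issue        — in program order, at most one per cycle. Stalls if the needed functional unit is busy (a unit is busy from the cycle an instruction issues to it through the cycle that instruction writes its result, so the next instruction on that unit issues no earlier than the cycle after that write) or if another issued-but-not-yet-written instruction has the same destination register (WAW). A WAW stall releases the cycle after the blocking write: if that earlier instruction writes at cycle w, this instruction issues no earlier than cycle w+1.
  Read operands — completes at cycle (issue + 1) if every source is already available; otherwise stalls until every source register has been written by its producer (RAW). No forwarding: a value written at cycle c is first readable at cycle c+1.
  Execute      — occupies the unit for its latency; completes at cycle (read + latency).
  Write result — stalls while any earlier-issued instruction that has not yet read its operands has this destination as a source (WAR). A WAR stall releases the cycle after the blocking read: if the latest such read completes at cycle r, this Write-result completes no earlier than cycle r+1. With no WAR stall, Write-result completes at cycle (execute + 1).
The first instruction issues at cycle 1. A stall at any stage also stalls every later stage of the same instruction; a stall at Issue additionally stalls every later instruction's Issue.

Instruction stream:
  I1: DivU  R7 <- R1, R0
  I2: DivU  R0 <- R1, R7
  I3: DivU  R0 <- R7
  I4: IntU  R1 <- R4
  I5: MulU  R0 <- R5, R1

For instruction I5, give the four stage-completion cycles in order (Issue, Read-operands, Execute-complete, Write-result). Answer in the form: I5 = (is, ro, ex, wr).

I1: IS=1 RO=2 EX=9 WR=10
I2: IS=11 RO=12 EX=19 WR=20  [struct: DivU busy until I1 writes@10]
I3: IS=21 RO=22 EX=29 WR=30  [struct: DivU busy until I2 writes@20]
I4: IS=22 RO=23 EX=24 WR=25
I5: IS=31 RO=32 EX=35 WR=36  [WAW R0: wait I3 write@30]

I5 = (31, 32, 35, 36)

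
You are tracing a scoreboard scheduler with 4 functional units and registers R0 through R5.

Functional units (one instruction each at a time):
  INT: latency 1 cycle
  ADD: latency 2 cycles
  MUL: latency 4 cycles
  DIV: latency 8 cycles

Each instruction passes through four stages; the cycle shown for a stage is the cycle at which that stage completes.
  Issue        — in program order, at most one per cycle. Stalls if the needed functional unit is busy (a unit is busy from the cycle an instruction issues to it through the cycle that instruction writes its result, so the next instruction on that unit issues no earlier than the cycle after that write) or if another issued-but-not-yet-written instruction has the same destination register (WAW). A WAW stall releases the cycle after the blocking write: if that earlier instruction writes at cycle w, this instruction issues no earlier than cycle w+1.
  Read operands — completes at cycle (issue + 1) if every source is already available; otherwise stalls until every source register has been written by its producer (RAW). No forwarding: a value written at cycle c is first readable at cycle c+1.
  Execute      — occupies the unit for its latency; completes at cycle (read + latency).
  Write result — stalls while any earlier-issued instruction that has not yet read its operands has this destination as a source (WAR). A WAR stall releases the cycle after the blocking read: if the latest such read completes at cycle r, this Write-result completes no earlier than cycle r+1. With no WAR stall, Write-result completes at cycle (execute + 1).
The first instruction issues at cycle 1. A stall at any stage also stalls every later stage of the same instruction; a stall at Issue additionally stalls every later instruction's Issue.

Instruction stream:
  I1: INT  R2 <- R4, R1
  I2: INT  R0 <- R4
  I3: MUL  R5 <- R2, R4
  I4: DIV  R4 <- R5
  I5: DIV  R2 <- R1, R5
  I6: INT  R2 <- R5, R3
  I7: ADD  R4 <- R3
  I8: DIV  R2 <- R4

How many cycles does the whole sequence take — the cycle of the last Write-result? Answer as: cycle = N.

cycle = 49

c1: I1→INT
c2: I1 RO
c3: I1 EX
c4: I1 WR R2
c5: I2→INT
c6: I2 RO; I3→MUL
c7: I2 EX; I3 RO; I4→DIV
c8: I2 WR R0
c11: I3 EX
c12: I3 WR R5
c13: I4 RO
c21: I4 EX
c22: I4 WR R4
c23: I5→DIV
c24: I5 RO
c32: I5 EX
c33: I5 WR R2
c34: I6→INT
c35: I6 RO; I7→ADD
c36: I6 EX; I7 RO
c37: I6 WR R2
c38: I7 EX; I8→DIV
c39: I7 WR R4
c40: I8 RO
c48: I8 EX
c49: I8 WR R2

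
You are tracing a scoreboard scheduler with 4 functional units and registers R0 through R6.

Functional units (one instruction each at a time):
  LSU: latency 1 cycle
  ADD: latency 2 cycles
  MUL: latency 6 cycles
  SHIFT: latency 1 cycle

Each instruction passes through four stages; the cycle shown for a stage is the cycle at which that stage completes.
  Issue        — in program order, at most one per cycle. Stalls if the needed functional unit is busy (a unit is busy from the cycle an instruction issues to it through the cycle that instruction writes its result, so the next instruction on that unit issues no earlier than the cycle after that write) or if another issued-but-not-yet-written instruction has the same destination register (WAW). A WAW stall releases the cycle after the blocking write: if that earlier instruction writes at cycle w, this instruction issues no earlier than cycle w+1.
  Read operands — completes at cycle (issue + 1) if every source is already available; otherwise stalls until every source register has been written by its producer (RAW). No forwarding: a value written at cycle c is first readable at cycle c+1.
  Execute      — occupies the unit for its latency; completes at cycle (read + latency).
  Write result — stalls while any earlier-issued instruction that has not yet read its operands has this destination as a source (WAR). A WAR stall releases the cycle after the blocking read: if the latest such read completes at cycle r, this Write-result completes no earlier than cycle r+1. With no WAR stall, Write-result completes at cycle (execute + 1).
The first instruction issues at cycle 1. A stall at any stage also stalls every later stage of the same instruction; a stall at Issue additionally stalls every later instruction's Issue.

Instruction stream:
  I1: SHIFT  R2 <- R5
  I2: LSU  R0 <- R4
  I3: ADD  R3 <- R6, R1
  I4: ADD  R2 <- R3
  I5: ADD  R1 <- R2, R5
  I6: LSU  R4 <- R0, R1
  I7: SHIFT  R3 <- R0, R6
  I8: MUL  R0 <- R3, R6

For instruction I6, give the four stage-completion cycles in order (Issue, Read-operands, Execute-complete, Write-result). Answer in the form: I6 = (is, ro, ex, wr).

I6 = (14, 18, 19, 20)

[1] I1 issues→SHIFT
[2] I1 reads; I2 issues→LSU
[3] I1 exec-done; I2 reads; I3 issues→ADD
[4] I1 writes R2; I2 exec-done; I3 reads
[5] I2 writes R0
[6] I3 exec-done
[7] I3 writes R3
[8] I4 issues→ADD
[9] I4 reads
[11] I4 exec-done
[12] I4 writes R2
[13] I5 issues→ADD
[14] I5 reads; I6 issues→LSU
[15] I7 issues→SHIFT
[16] I5 exec-done; I7 reads; I8 issues→MUL
[17] I5 writes R1; I7 exec-done
[18] I6 reads; I7 writes R3
[19] I6 exec-done; I8 reads
[20] I6 writes R4
[25] I8 exec-done
[26] I8 writes R0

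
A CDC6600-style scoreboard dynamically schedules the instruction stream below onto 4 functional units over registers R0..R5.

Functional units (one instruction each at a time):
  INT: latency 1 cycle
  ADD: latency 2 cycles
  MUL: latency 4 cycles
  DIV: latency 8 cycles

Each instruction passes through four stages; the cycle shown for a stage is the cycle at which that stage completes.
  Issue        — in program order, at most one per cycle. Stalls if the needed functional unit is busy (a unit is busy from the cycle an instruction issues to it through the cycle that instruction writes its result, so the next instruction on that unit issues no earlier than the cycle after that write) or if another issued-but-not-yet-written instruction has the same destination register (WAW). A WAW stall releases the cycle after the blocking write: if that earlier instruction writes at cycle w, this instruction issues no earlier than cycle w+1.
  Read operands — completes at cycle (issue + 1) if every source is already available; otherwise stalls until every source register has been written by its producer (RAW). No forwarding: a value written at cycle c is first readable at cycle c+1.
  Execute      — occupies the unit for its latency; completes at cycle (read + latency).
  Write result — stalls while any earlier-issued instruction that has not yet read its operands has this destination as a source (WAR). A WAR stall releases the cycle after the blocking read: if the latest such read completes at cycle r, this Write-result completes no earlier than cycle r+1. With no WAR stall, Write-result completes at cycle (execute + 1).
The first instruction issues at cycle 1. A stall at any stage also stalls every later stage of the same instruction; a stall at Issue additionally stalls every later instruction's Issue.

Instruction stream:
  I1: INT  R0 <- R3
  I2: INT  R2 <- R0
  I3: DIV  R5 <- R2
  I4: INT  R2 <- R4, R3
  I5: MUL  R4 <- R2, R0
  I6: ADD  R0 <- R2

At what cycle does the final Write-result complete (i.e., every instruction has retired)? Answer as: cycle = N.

cycle = 18

cycle 1: issue I1 (INT)
cycle 2: I1 read-ops
cycle 3: I1 finished on INT
cycle 4: I1→R0
cycle 5: issue I2 (INT)
cycle 6: I2 read-ops; issue I3 (DIV)
cycle 7: I2 finished on INT
cycle 8: I2→R2
cycle 9: I3 read-ops; issue I4 (INT)
cycle 10: I4 read-ops; issue I5 (MUL)
cycle 11: I4 finished on INT; issue I6 (ADD)
cycle 12: I4→R2
cycle 13: I5 read-ops; I6 read-ops
cycle 15: I6 finished on ADD
cycle 16: I6→R0
cycle 17: I3 finished on DIV; I5 finished on MUL
cycle 18: I3→R5; I5→R4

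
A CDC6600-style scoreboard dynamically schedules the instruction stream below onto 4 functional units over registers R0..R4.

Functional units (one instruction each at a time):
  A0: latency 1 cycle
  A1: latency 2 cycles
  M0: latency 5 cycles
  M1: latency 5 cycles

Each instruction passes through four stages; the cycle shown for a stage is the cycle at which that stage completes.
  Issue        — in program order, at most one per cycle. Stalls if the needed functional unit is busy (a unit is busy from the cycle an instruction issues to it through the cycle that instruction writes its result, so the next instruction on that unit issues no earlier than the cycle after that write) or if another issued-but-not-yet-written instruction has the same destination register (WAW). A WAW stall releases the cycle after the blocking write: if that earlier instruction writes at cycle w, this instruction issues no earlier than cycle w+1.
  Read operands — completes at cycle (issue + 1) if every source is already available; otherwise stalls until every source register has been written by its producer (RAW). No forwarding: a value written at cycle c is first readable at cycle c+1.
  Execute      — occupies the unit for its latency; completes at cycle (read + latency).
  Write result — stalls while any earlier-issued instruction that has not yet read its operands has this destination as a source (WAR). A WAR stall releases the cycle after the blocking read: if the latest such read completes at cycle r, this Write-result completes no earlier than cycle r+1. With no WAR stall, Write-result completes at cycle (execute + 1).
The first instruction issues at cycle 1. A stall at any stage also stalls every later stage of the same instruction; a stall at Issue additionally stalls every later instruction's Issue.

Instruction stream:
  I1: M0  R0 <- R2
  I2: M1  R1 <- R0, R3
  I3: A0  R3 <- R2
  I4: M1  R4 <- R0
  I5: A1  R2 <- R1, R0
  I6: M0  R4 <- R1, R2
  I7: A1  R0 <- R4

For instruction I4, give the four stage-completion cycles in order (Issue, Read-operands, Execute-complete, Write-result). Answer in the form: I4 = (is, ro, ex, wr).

I1: IS=1 RO=2 EX=7 WR=8
I2: IS=2 RO=9 EX=14 WR=15  [RAW R0: wait I1 write@8]
I3: IS=3 RO=4 EX=5 WR=10  [WAR R3: wait I2 read@9]
I4: IS=16 RO=17 EX=22 WR=23  [struct: M1 busy until I2 writes@15]
I5: IS=17 RO=18 EX=20 WR=21
I6: IS=24 RO=25 EX=30 WR=31  [WAW R4: wait I4 write@23]
I7: IS=25 RO=32 EX=34 WR=35  [RAW R4: wait I6 write@31]

I4 = (16, 17, 22, 23)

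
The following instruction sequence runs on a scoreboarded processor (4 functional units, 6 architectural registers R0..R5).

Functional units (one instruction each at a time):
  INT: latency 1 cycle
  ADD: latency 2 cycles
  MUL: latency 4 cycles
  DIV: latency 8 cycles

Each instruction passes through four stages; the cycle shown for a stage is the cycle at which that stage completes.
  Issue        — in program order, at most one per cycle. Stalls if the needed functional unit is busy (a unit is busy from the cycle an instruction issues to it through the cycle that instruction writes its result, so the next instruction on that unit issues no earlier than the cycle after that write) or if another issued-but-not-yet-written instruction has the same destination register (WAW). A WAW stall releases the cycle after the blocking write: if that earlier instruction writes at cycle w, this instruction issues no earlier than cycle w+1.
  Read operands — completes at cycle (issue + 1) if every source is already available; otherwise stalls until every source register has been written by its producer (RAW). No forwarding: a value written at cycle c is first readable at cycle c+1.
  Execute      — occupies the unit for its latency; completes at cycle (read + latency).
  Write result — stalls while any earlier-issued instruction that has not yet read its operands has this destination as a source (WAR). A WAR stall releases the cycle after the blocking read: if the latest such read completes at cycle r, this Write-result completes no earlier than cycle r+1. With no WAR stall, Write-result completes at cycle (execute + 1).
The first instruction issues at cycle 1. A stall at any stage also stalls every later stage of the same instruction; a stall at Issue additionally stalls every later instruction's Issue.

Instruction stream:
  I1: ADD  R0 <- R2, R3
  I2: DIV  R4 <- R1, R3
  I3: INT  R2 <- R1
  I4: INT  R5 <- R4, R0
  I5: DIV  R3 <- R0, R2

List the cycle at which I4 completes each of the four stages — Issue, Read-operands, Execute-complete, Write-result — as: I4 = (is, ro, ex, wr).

  I1 | 1 | 2 | 4 | 5
  I2 | 2 | 3 | 11 | 12
  I3 | 3 | 4 | 5 | 6
  I4 | 7 | 13 | 14 | 15   struct: INT busy until I3 writes@6 · RAW R4: wait I2 write@12
  I5 | 13 | 14 | 22 | 23   struct: DIV busy until I2 writes@12

I4 = (7, 13, 14, 15)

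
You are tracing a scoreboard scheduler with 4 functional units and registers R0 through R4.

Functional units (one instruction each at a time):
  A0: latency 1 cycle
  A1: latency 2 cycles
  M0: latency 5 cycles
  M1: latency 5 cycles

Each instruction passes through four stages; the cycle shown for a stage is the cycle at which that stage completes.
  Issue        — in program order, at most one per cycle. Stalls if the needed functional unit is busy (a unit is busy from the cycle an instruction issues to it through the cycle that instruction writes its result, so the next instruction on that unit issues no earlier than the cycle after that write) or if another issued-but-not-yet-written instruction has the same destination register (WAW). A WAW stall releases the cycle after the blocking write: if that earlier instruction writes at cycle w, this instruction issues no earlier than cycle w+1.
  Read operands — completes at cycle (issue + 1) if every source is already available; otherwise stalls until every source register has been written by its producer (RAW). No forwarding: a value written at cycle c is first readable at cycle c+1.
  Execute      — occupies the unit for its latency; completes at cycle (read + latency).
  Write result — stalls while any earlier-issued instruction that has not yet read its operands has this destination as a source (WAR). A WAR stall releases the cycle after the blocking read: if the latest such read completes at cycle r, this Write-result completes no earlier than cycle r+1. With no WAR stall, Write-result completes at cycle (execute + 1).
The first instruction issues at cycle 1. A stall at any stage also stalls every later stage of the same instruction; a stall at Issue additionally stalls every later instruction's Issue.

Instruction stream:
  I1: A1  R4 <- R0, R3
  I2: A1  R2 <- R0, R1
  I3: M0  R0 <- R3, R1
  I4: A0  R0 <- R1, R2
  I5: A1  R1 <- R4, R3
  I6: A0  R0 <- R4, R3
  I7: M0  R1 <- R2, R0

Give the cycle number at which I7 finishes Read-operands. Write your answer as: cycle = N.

I1  is:1  ro:2  ex:4  wr:5
I2  is:6  ro:7  ex:9  wr:10  — struct: A1 busy until I1 writes@5
I3  is:7  ro:8  ex:13  wr:14
I4  is:15  ro:16  ex:17  wr:18  — WAW R0: wait I3 write@14
I5  is:16  ro:17  ex:19  wr:20
I6  is:19  ro:20  ex:21  wr:22  — struct: A0 busy until I4 writes@18
I7  is:21  ro:23  ex:28  wr:29  — WAW R1: wait I5 write@20, RAW R0: wait I6 write@22

cycle = 23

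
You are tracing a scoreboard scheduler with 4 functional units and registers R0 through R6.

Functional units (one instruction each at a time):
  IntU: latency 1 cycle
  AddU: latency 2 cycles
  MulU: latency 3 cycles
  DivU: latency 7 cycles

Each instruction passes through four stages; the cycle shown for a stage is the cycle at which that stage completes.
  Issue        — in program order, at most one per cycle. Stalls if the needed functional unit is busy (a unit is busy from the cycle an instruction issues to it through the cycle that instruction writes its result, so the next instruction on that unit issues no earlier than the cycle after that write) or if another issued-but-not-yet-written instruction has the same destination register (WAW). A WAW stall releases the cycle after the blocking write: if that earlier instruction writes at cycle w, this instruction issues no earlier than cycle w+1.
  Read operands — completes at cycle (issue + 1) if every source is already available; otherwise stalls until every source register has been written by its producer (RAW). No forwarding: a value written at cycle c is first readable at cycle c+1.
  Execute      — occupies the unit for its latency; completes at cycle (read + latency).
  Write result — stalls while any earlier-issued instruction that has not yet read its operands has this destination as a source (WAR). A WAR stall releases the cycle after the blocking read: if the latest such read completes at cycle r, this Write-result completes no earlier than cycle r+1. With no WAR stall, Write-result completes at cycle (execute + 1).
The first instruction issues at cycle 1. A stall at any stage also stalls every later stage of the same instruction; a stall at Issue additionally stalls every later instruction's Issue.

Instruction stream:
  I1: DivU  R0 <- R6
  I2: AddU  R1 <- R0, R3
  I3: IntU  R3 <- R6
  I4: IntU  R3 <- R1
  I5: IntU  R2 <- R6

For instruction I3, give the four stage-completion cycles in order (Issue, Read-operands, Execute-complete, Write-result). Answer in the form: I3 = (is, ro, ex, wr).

I3 = (3, 4, 5, 12)

[1] I1 dispatched to DivU
[2] I1 operands ready; I2 dispatched to AddU
[3] I3 dispatched to IntU
[4] I3 operands ready
[5] I3 complete
[9] I1 complete
[10] R0←I1
[11] I2 operands ready
[12] R3←I3
[13] I2 complete; I4 dispatched to IntU
[14] R1←I2
[15] I4 operands ready
[16] I4 complete
[17] R3←I4
[18] I5 dispatched to IntU
[19] I5 operands ready
[20] I5 complete
[21] R2←I5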